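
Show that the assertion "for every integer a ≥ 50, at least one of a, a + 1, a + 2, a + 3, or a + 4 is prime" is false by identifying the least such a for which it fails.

For a = 50, 51, 52, 53 the conclusion holds.
a = 54: 54 = 2 × 27; 55 = 5 × 11; 56 = 2 × 28; 57 = 3 × 19; 58 = 2 × 29 — all composite.
Thus a = 54 disproves the claim, and no smaller a works.

a = 54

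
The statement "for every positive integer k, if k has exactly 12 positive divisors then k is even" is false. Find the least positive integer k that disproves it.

k = 315

We need the least positive integer k for which k has exactly 12 positive divisors but k is odd.
The first 24 eligible values, up to k = 308, all satisfy the conclusion.
k = 315: divisors of 315: 12 divisors; 315 is odd.
So k = 315 is the smallest counterexample.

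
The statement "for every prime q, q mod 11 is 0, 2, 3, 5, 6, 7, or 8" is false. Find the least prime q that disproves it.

The first 8 eligible values, up to q = 19, all satisfy the conclusion.
q = 23: 23 mod 11 = 1 — not in {0, 2, 3, 5, 6, 7, 8}.

q = 23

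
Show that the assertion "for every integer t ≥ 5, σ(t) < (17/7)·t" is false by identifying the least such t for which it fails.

We need the least integer t ≥ 5 for which the claim fails.
For t = 5, 6, 7, 8, …, 21, 22, 23 the conclusion holds.
t = 24: σ(24) = 60; 60 ≥ 408/7.
So t = 24 is the smallest counterexample.

t = 24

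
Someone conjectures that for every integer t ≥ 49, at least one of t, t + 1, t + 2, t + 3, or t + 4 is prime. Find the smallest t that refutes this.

Check each integer t ≥ 49 in order until t, t + 1, t + 2, t + 3, t + 4 are all composite.
t = 49: 53 is prime.
t = 50: 53 is prime.
t = 51: 53 is prime.
t = 52: 53 is prime.
t = 53: 53 is prime.
t = 54: 54 = 2 × 27; 55 = 5 × 11; 56 = 2 × 28; 57 = 3 × 19; 58 = 2 × 29 — all composite.
So t = 54 is the smallest counterexample.

t = 54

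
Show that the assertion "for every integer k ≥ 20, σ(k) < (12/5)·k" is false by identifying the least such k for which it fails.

k = 24

We need the least integer k ≥ 20 for which the claim fails.
k = 20: σ(20) = 42; 42 < 48.
k = 21: σ(21) = 32; 32 < 252/5.
k = 22: σ(22) = 36; 36 < 264/5.
k = 23: σ(23) = 24; 24 < 276/5.
k = 24: σ(24) = 60; 60 ≥ 288/5.
So k = 24 is the smallest counterexample.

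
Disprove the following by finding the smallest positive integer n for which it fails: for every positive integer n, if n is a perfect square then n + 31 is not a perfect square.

n = 225

The first 14 eligible values, up to n = 196, all satisfy the conclusion.
n = 225: 225 = 15² and 225 + 31 = 256 = 16².
So n = 225 is the smallest counterexample.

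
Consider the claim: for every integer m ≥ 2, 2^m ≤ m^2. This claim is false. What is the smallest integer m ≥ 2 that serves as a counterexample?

m = 5

We need the least integer m ≥ 2 for which 2^m > m^2.
For m = 2, 3, 4 the conclusion holds.
m = 5: 2^m = 32 and m^2 = 25, so 32 > 25.
Thus m = 5 disproves the claim, and no smaller m works.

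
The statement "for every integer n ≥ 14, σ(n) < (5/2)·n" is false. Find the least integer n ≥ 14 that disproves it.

We need the least integer n ≥ 14 for which the claim fails.
For n = 14, 15, 16, 17, 18, 19, 20, 21, 22, 23 the conclusion holds.
n = 24: σ(24) = 60; 60 ≥ 60.
So n = 24 is the smallest counterexample.

n = 24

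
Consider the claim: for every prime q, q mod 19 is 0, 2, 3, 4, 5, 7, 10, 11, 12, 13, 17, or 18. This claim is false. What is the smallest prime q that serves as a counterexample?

A counterexample is any prime q such that the claim fails; we check each in order.
The first 14 eligible values, up to q = 43, all satisfy the conclusion.
q = 47: 47 mod 19 = 9 — not in {0, 2, 3, 4, 5, 7, 10, 11, 12, 13, 17, 18}.

q = 47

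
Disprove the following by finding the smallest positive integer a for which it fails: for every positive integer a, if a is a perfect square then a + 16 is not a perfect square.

a = 9

We need the least positive integer a for which a is a perfect square but a + 16 is a perfect square.
a = 1: 1 + 16 = 17, not a perfect square.
a = 4: 4 + 16 = 20, not a perfect square.
a = 9: 9 = 3² and 9 + 16 = 25 = 5².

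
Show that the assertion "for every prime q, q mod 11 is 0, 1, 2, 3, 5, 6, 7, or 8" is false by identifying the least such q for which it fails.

We need the least prime q for which the claim fails.
For q = 2, 3, 5, 7, 11, 13, 17, 19, 23, 29 the conclusion holds.
q = 31: 31 mod 11 = 9 — not in {0, 1, 2, 3, 5, 6, 7, 8}.
So q = 31 is the smallest counterexample.

q = 31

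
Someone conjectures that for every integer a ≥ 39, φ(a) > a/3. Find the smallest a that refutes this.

We need the least integer a ≥ 39 for which the claim fails.
For a = 39, 40, 41 the conclusion holds.
a = 42: φ(42) = 12 and 42/3 = 14, so φ(42) ≤ 42/3.

a = 42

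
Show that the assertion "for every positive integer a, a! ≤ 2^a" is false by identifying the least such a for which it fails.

a = 4

Check each positive integer a in order until a! > 2^a.
a = 1: a! = 1 and 2^a = 2, so 1 ≤ 2.
a = 2: a! = 2 and 2^a = 4, so 2 ≤ 4.
a = 3: a! = 6 and 2^a = 8, so 6 ≤ 8.
a = 4: a! = 24 and 2^a = 16, so 24 > 16.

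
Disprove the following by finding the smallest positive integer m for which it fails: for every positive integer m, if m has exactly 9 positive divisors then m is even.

m = 225

Check each positive integer m in order until m has exactly 9 positive divisors but m is odd.
m = 36: divisors of 36: 9 divisors; 36 is even.
m = 100: divisors of 100: 9 divisors; 100 is even.
m = 196: divisors of 196: 9 divisors; 196 is even.
m = 225: divisors of 225: 9 divisors; 225 is odd.
So m = 225 is the smallest counterexample.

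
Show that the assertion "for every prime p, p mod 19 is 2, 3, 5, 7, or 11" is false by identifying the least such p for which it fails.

p = 13

We need the least prime p for which the claim fails.
p = 2: 2 mod 19 = 2.
p = 3: 3 mod 19 = 3.
p = 5: 5 mod 19 = 5.
p = 7: 7 mod 19 = 7.
p = 11: 11 mod 19 = 11.
p = 13: 13 mod 19 = 13 — not in {2, 3, 5, 7, 11}.
So p = 13 is the smallest counterexample.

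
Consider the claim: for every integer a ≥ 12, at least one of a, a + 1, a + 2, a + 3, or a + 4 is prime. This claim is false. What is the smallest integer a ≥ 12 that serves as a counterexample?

a = 24

For a = 12, 13, 14, 15, …, 21, 22, 23 the conclusion holds.
a = 24: 24 = 2 × 12; 25 = 5 × 5; 26 = 2 × 13; 27 = 3 × 9; 28 = 2 × 14 — all composite.
Hence a = 24 is a counterexample.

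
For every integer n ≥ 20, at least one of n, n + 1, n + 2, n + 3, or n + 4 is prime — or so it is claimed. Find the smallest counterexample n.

We need the least integer n ≥ 20 for which n, n + 1, n + 2, n + 3, n + 4 are all composite.
The first 4 eligible values, up to n = 23, all satisfy the conclusion.
n = 24: 24 = 2 × 12; 25 = 5 × 5; 26 = 2 × 13; 27 = 3 × 9; 28 = 2 × 14 — all composite.

n = 24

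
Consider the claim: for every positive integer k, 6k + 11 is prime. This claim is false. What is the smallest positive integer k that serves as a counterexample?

For k = 1, 2, 3 the conclusion holds.
k = 4: 6k + 11 = 35 = 5 × 7, composite.

k = 4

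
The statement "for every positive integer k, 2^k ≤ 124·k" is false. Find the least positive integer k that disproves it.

We need the least positive integer k for which 2^k > 124·k.
For k = 1, 2, 3, 4, 5, 6, 7, 8, 9, 10 the conclusion holds.
k = 11: 2^k = 2048 and 124·k = 1364, so 2048 > 1364.
So k = 11 is the smallest counterexample.

k = 11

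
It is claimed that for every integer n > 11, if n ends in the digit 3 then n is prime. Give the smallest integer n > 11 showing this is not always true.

n = 33

n = 13: 13 ends in 3 and is prime.
n = 23: 23 ends in 3 and is prime.
n = 33: 33 ends in 3; 33 = 3 × 11, composite.
Thus n = 33 disproves the claim, and no smaller n works.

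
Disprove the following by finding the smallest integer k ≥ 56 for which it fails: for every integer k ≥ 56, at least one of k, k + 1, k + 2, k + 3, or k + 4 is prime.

k = 62

We need the least integer k ≥ 56 for which k, k + 1, k + 2, k + 3, k + 4 are all composite.
For k = 56, 57, 58, 59, 60, 61 the conclusion holds.
k = 62: 62 = 2 × 31; 63 = 3 × 21; 64 = 2 × 32; 65 = 5 × 13; 66 = 2 × 33 — all composite.
So k = 62 is the smallest counterexample.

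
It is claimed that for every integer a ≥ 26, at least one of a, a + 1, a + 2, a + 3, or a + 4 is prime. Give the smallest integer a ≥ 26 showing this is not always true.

We need the least integer a ≥ 26 for which a, a + 1, a + 2, a + 3, a + 4 are all composite.
a = 26: 29 is prime.
a = 27: 29 is prime.
a = 28: 29 is prime.
a = 29: 29 is prime.
a = 30: 31 is prime.
a = 31: 31 is prime.
a = 32: 32 = 2 × 16; 33 = 3 × 11; 34 = 2 × 17; 35 = 5 × 7; 36 = 2 × 18 — all composite.
Hence a = 32 is a counterexample.

a = 32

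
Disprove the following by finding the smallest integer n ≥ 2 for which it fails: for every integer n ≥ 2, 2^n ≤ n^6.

Check each integer n ≥ 2 in order until 2^n > n^6.
For n = 2, 3, 4, 5, …, 27, 28, 29 the conclusion holds.
n = 30: 2^n = 1073741824 and n^6 = 729000000, so 1073741824 > 729000000.
Thus n = 30 disproves the claim, and no smaller n works.

n = 30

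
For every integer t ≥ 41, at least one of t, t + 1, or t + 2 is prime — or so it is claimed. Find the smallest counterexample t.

We need the least integer t ≥ 41 for which t, t + 1, t + 2 are all composite.
t = 41: 41 is prime.
t = 42: 43 is prime.
t = 43: 43 is prime.
t = 44: 44 = 2 × 22; 45 = 3 × 15; 46 = 2 × 23 — all composite.
Hence t = 44 is a counterexample.

t = 44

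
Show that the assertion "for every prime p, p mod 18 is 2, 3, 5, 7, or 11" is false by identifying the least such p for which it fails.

p = 13

Check each prime p in order until the claim fails.
The first 5 eligible values, up to p = 11, all satisfy the conclusion.
p = 13: 13 mod 18 = 13 — not in {2, 3, 5, 7, 11}.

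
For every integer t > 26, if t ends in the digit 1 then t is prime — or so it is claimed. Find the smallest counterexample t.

t = 51

A counterexample is any integer t > 26 such that t ends in the digit 1 but t is not prime; we check each in order.
For t = 31, 41 the conclusion holds.
t = 51: 51 ends in 1; 51 = 3 × 17, composite.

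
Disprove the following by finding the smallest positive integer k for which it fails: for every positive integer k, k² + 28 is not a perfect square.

k = 6

A counterexample is any positive integer k such that k² + 28 is a perfect square; we check each in order.
The first 5 eligible values, up to k = 5, all satisfy the conclusion.
k = 6: 6² + 28 = 64 = 8², a perfect square.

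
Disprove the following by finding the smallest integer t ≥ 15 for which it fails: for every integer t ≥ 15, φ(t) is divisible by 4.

We need the least integer t ≥ 15 for which φ(t) is not divisible by 4.
t = 15: φ(15) = 8; 8 mod 4 = 0.
t = 16: φ(16) = 8; 8 mod 4 = 0.
t = 17: φ(17) = 16; 16 mod 4 = 0.
t = 18: φ(18) = 6; 6 mod 4 = 2.

t = 18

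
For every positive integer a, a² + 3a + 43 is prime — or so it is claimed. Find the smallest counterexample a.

A counterexample is any positive integer a such that a² + 3a + 43 is not prime; we check each in order.
The first 38 eligible values, up to a = 38, all satisfy the conclusion.
a = 39: a² + 3a + 43 = 1681 = 41 × 41, composite.

a = 39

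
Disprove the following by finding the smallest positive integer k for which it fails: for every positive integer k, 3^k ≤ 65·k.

k = 6

We need the least positive integer k for which 3^k > 65·k.
The first 5 eligible values, up to k = 5, all satisfy the conclusion.
k = 6: 3^k = 729 and 65·k = 390, so 729 > 390.
So k = 6 is the smallest counterexample.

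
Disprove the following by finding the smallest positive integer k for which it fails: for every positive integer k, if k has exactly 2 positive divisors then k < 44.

k = 47

We need the least positive integer k for which k has exactly 2 positive divisors but the claim fails.
The first 14 eligible values, up to k = 43, all satisfy the conclusion.
k = 47: τ(47) = 2; 47 ≥ 44.
Thus k = 47 disproves the claim, and no smaller k works.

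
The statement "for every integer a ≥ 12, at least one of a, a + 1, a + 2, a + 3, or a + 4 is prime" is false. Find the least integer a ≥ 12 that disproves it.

A counterexample is any integer a ≥ 12 such that a, a + 1, a + 2, a + 3, a + 4 are all composite; we check each in order.
For a = 12, 13, 14, 15, …, 21, 22, 23 the conclusion holds.
a = 24: 24 = 2 × 12; 25 = 5 × 5; 26 = 2 × 13; 27 = 3 × 9; 28 = 2 × 14 — all composite.

a = 24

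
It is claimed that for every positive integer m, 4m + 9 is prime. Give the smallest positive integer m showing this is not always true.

m = 3

We need the least positive integer m for which 4m + 9 is not prime.
m = 1: 4m + 9 = 13, prime.
m = 2: 4m + 9 = 17, prime.
m = 3: 4m + 9 = 21 = 3 × 7, composite.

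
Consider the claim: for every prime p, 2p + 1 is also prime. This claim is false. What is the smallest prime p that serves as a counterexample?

p = 7

A counterexample is any prime p such that 2p + 1 is not prime; we check each in order.
p = 2: 2p + 1 = 5, prime.
p = 3: 2p + 1 = 7, prime.
p = 5: 2p + 1 = 11, prime.
p = 7: 2p + 1 = 15 = 3 × 5, not prime.
Thus p = 7 disproves the claim, and no smaller p works.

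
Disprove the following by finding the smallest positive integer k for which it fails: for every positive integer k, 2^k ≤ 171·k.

A counterexample is any positive integer k such that 2^k > 171·k; we check each in order.
The first 10 eligible values, up to k = 10, all satisfy the conclusion.
k = 11: 2^k = 2048 and 171·k = 1881, so 2048 > 1881.
So k = 11 is the smallest counterexample.

k = 11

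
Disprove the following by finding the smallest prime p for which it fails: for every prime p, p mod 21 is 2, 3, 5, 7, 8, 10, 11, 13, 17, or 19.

p = 37

We need the least prime p for which the claim fails.
For p = 2, 3, 5, 7, …, 23, 29, 31 the conclusion holds.
p = 37: 37 mod 21 = 16 — not in {2, 3, 5, 7, 8, 10, 11, 13, 17, 19}.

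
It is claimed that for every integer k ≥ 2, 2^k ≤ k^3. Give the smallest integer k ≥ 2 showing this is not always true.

k = 10

We need the least integer k ≥ 2 for which 2^k > k^3.
k = 2: 2^k = 4 and k^3 = 8, so 4 ≤ 8.
k = 3: 2^k = 8 and k^3 = 27, so 8 ≤ 27.
k = 4: 2^k = 16 and k^3 = 64, so 16 ≤ 64.
k = 5: 2^k = 32 and k^3 = 125, so 32 ≤ 125.
k = 6: 2^k = 64 and k^3 = 216, so 64 ≤ 216.
k = 7: 2^k = 128 and k^3 = 343, so 128 ≤ 343.
k = 8: 2^k = 256 and k^3 = 512, so 256 ≤ 512.
k = 9: 2^k = 512 and k^3 = 729, so 512 ≤ 729.
k = 10: 2^k = 1024 and k^3 = 1000, so 1024 > 1000.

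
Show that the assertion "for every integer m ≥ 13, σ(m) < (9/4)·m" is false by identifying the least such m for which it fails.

For m = 13, 14, 15, 16, …, 21, 22, 23 the conclusion holds.
m = 24: σ(24) = 60; 60 ≥ 54.
Hence m = 24 is a counterexample.

m = 24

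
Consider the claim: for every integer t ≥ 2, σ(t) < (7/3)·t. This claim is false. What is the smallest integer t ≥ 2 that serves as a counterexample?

A counterexample is any integer t ≥ 2 such that the claim fails; we check each in order.
For t = 2, 3, 4, 5, 6, 7, 8, 9, 10, 11 the conclusion holds.
t = 12: σ(12) = 28; 28 ≥ 28.
Hence t = 12 is a counterexample.

t = 12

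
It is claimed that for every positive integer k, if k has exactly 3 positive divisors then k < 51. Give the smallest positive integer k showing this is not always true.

A counterexample is any positive integer k such that k has exactly 3 positive divisors but the claim fails; we check each in order.
The first 4 eligible values, up to k = 49, all satisfy the conclusion.
k = 121: τ(121) = 3; 121 ≥ 51.

k = 121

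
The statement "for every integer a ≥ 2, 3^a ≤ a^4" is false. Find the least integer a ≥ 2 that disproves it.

a = 8

We need the least integer a ≥ 2 for which 3^a > a^4.
The first 6 eligible values, up to a = 7, all satisfy the conclusion.
a = 8: 3^a = 6561 and a^4 = 4096, so 6561 > 4096.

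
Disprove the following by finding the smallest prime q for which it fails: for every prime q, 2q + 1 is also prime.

q = 7

We need the least prime q for which 2q + 1 is not prime.
For q = 2, 3, 5 the conclusion holds.
q = 7: 2q + 1 = 15 = 3 × 5, not prime.
So q = 7 is the smallest counterexample.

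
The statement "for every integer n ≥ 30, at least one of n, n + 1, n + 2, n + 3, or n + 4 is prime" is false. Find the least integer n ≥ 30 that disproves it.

n = 32

Check each integer n ≥ 30 in order until n, n + 1, n + 2, n + 3, n + 4 are all composite.
For n = 30, 31 the conclusion holds.
n = 32: 32 = 2 × 16; 33 = 3 × 11; 34 = 2 × 17; 35 = 5 × 7; 36 = 2 × 18 — all composite.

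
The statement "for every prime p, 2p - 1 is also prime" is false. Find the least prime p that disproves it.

p = 2: 2p - 1 = 3, prime.
p = 3: 2p - 1 = 5, prime.
p = 5: 2p - 1 = 9 = 3 × 3, not prime.
Thus p = 5 disproves the claim, and no smaller p works.

p = 5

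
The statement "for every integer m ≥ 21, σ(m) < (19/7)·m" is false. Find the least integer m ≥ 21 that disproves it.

Check each integer m ≥ 21 in order until the claim fails.
For m = 21, 22, 23, 24, …, 57, 58, 59 the conclusion holds.
m = 60: σ(60) = 168; 168 ≥ 1140/7.

m = 60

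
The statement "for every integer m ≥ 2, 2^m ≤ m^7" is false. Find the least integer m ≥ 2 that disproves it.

m = 37

We need the least integer m ≥ 2 for which 2^m > m^7.
For m = 2, 3, 4, 5, …, 34, 35, 36 the conclusion holds.
m = 37: 2^m = 137438953472 and m^7 = 94931877133, so 137438953472 > 94931877133.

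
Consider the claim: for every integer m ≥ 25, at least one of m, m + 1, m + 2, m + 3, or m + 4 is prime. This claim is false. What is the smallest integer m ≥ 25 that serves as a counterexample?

m = 32

Check each integer m ≥ 25 in order until m, m + 1, m + 2, m + 3, m + 4 are all composite.
m = 25: 29 is prime.
m = 26: 29 is prime.
m = 27: 29 is prime.
m = 28: 29 is prime.
m = 29: 29 is prime.
m = 30: 31 is prime.
m = 31: 31 is prime.
m = 32: 32 = 2 × 16; 33 = 3 × 11; 34 = 2 × 17; 35 = 5 × 7; 36 = 2 × 18 — all composite.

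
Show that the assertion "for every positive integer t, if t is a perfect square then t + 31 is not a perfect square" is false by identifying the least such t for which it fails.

For t = 1, 4, 9, 16, …, 144, 169, 196 the conclusion holds.
t = 225: 225 = 15² and 225 + 31 = 256 = 16².
So t = 225 is the smallest counterexample.

t = 225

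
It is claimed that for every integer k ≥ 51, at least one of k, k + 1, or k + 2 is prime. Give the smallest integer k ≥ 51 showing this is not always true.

For k = 51, 52, 53 the conclusion holds.
k = 54: 54 = 2 × 27; 55 = 5 × 11; 56 = 2 × 28 — all composite.
So k = 54 is the smallest counterexample.

k = 54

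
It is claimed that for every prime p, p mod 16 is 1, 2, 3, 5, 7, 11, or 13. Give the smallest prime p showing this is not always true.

For p = 2, 3, 5, 7, 11, 13, 17, 19, 23, 29 the conclusion holds.
p = 31: 31 mod 16 = 15 — not in {1, 2, 3, 5, 7, 11, 13}.
Thus p = 31 disproves the claim, and no smaller p works.

p = 31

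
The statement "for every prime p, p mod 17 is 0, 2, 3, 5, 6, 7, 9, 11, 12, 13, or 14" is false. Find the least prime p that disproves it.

p = 59

For p = 2, 3, 5, 7, …, 43, 47, 53 the conclusion holds.
p = 59: 59 mod 17 = 8 — not in {0, 2, 3, 5, 6, 7, 9, 11, 12, 13, 14}.
Hence p = 59 is a counterexample.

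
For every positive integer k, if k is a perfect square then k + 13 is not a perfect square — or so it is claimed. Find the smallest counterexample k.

k = 36

Check each positive integer k in order until k is a perfect square but k + 13 is a perfect square.
k = 1: 1 + 13 = 14, not a perfect square.
k = 4: 4 + 13 = 17, not a perfect square.
k = 9: 9 + 13 = 22, not a perfect square.
k = 16: 16 + 13 = 29, not a perfect square.
k = 25: 25 + 13 = 38, not a perfect square.
k = 36: 36 = 6² and 36 + 13 = 49 = 7².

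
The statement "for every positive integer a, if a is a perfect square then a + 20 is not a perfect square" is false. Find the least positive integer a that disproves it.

a = 1: 1 + 20 = 21, not a perfect square.
a = 4: 4 + 20 = 24, not a perfect square.
a = 9: 9 + 20 = 29, not a perfect square.
a = 16: 16 = 4² and 16 + 20 = 36 = 6².
So a = 16 is the smallest counterexample.

a = 16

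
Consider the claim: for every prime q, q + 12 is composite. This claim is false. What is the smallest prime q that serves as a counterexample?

For q = 2, 3 the conclusion holds.
q = 5: q + 12 = 17, prime — not composite.
So q = 5 is the smallest counterexample.

q = 5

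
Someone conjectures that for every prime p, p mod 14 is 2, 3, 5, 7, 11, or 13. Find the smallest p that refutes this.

The first 8 eligible values, up to p = 19, all satisfy the conclusion.
p = 23: 23 mod 14 = 9 — not in {2, 3, 5, 7, 11, 13}.
Hence p = 23 is a counterexample.

p = 23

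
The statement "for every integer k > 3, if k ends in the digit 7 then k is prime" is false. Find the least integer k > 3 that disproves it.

k = 27

Check each integer k > 3 in order until k ends in the digit 7 but k is not prime.
k = 7: 7 ends in 7 and is prime.
k = 17: 17 ends in 7 and is prime.
k = 27: 27 ends in 7; 27 = 3 × 9, composite.
So k = 27 is the smallest counterexample.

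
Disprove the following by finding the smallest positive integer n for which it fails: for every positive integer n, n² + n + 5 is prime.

n = 4

A counterexample is any positive integer n such that n² + n + 5 is not prime; we check each in order.
For n = 1, 2, 3 the conclusion holds.
n = 4: n² + n + 5 = 25 = 5 × 5, composite.
So n = 4 is the smallest counterexample.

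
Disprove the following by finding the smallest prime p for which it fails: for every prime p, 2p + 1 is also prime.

For p = 2, 3, 5 the conclusion holds.
p = 7: 2p + 1 = 15 = 3 × 5, not prime.

p = 7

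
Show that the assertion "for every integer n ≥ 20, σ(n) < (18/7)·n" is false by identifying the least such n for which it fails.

A counterexample is any integer n ≥ 20 such that the claim fails; we check each in order.
The first 28 eligible values, up to n = 47, all satisfy the conclusion.
n = 48: σ(48) = 124; 124 ≥ 864/7.
Hence n = 48 is a counterexample.

n = 48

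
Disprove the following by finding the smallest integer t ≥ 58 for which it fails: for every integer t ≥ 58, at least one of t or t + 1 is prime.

The first 4 eligible values, up to t = 61, all satisfy the conclusion.
t = 62: 62 = 2 × 31; 63 = 3 × 21 — both composite.
So t = 62 is the smallest counterexample.

t = 62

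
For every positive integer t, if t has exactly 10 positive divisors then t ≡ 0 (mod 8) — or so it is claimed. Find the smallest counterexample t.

We need the least positive integer t for which t has exactly 10 positive divisors but the claim fails.
t = 48: τ(48) = 10; 48 ≡ 0 (mod 8).
t = 80: τ(80) = 10; 80 ≡ 0 (mod 8).
t = 112: τ(112) = 10; 112 ≡ 0 (mod 8).
t = 162: τ(162) = 10; 162 ≡ 2 (mod 8).

t = 162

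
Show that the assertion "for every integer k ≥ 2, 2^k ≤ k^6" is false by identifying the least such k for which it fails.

For k = 2, 3, 4, 5, …, 27, 28, 29 the conclusion holds.
k = 30: 2^k = 1073741824 and k^6 = 729000000, so 1073741824 > 729000000.

k = 30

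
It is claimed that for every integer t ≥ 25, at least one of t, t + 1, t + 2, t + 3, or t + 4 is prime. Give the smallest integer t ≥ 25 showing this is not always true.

t = 32

The first 7 eligible values, up to t = 31, all satisfy the conclusion.
t = 32: 32 = 2 × 16; 33 = 3 × 11; 34 = 2 × 17; 35 = 5 × 7; 36 = 2 × 18 — all composite.
Thus t = 32 disproves the claim, and no smaller t works.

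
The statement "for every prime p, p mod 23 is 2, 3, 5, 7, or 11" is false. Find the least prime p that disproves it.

p = 13

We need the least prime p for which the claim fails.
The first 5 eligible values, up to p = 11, all satisfy the conclusion.
p = 13: 13 mod 23 = 13 — not in {2, 3, 5, 7, 11}.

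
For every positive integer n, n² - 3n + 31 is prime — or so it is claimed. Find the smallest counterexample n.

n = 4

Check each positive integer n in order until n² - 3n + 31 is not prime.
For n = 1, 2, 3 the conclusion holds.
n = 4: n² - 3n + 31 = 35 = 5 × 7, composite.
Hence n = 4 is a counterexample.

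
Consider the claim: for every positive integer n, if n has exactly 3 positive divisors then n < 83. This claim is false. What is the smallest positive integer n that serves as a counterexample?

For n = 4, 9, 25, 49 the conclusion holds.
n = 121: τ(121) = 3; 121 ≥ 83.

n = 121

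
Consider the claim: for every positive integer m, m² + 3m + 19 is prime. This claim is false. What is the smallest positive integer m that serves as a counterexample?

We need the least positive integer m for which m² + 3m + 19 is not prime.
For m = 1, 2, 3, 4, …, 12, 13, 14 the conclusion holds.
m = 15: m² + 3m + 19 = 289 = 17 × 17, composite.
Hence m = 15 is a counterexample.

m = 15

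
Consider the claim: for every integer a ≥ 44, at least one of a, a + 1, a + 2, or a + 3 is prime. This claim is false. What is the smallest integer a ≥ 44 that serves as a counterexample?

Check each integer a ≥ 44 in order until a, a + 1, a + 2, a + 3 are all composite.
a = 44: 47 is prime.
a = 45: 47 is prime.
a = 46: 47 is prime.
a = 47: 47 is prime.
a = 48: 48 = 2 × 24; 49 = 7 × 7; 50 = 2 × 25; 51 = 3 × 17 — all composite.

a = 48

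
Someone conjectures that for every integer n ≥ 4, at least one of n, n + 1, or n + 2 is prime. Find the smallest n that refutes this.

n = 8

We need the least integer n ≥ 4 for which n, n + 1, n + 2 are all composite.
n = 4: 5 is prime.
n = 5: 5 is prime.
n = 6: 7 is prime.
n = 7: 7 is prime.
n = 8: 8 = 2 × 4; 9 = 3 × 3; 10 = 2 × 5 — all composite.
So n = 8 is the smallest counterexample.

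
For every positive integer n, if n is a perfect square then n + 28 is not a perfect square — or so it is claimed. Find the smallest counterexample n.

A counterexample is any positive integer n such that n is a perfect square but n + 28 is a perfect square; we check each in order.
For n = 1, 4, 9, 16, 25 the conclusion holds.
n = 36: 36 = 6² and 36 + 28 = 64 = 8².
Thus n = 36 disproves the claim, and no smaller n works.

n = 36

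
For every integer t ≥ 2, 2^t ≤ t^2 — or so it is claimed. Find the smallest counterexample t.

t = 5

t = 2: 2^t = 4 and t^2 = 4, so 4 ≤ 4.
t = 3: 2^t = 8 and t^2 = 9, so 8 ≤ 9.
t = 4: 2^t = 16 and t^2 = 16, so 16 ≤ 16.
t = 5: 2^t = 32 and t^2 = 25, so 32 > 25.
Hence t = 5 is a counterexample.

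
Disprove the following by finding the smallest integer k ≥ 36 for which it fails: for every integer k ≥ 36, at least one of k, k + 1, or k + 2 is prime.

We need the least integer k ≥ 36 for which k, k + 1, k + 2 are all composite.
k = 36: 37 is prime.
k = 37: 37 is prime.
k = 38: 38 = 2 × 19; 39 = 3 × 13; 40 = 2 × 20 — all composite.

k = 38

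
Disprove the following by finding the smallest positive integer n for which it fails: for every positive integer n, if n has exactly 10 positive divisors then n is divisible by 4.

A counterexample is any positive integer n such that n has exactly 10 positive divisors but n is not divisible by 4; we check each in order.
n = 48: τ(48) = 10; 48 mod 4 = 0.
n = 80: τ(80) = 10; 80 mod 4 = 0.
n = 112: τ(112) = 10; 112 mod 4 = 0.
n = 162: τ(162) = 10; 162 mod 4 = 2.
So n = 162 is the smallest counterexample.

n = 162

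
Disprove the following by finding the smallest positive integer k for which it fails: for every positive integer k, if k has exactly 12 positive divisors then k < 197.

A counterexample is any positive integer k such that k has exactly 12 positive divisors but the claim fails; we check each in order.
For k = 60, 72, 84, 90, …, 150, 156, 160 the conclusion holds.
k = 198: τ(198) = 12; 198 ≥ 197.

k = 198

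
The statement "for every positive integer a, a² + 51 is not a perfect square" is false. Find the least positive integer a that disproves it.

A counterexample is any positive integer a such that a² + 51 is a perfect square; we check each in order.
For a = 1, 2, 3, 4, 5, 6 the conclusion holds.
a = 7: 7² + 51 = 100 = 10², a perfect square.
So a = 7 is the smallest counterexample.

a = 7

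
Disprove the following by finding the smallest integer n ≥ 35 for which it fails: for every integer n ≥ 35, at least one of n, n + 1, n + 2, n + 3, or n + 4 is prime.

A counterexample is any integer n ≥ 35 such that n, n + 1, n + 2, n + 3, n + 4 are all composite; we check each in order.
For n = 35, 36, 37, 38, …, 45, 46, 47 the conclusion holds.
n = 48: 48 = 2 × 24; 49 = 7 × 7; 50 = 2 × 25; 51 = 3 × 17; 52 = 2 × 26 — all composite.
Thus n = 48 disproves the claim, and no smaller n works.

n = 48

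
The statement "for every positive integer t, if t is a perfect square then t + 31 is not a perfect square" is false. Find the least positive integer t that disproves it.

For t = 1, 4, 9, 16, …, 144, 169, 196 the conclusion holds.
t = 225: 225 = 15² and 225 + 31 = 256 = 16².
Thus t = 225 disproves the claim, and no smaller t works.

t = 225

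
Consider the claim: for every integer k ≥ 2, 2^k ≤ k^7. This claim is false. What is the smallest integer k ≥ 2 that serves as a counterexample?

A counterexample is any integer k ≥ 2 such that 2^k > k^7; we check each in order.
For k = 2, 3, 4, 5, …, 34, 35, 36 the conclusion holds.
k = 37: 2^k = 137438953472 and k^7 = 94931877133, so 137438953472 > 94931877133.

k = 37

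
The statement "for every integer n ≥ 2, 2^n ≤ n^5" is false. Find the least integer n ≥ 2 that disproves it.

n = 23

Check each integer n ≥ 2 in order until 2^n > n^5.
For n = 2, 3, 4, 5, …, 20, 21, 22 the conclusion holds.
n = 23: 2^n = 8388608 and n^5 = 6436343, so 8388608 > 6436343.
Thus n = 23 disproves the claim, and no smaller n works.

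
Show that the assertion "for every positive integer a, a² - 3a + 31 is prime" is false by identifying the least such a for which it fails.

a = 4

Check each positive integer a in order until a² - 3a + 31 is not prime.
For a = 1, 2, 3 the conclusion holds.
a = 4: a² - 3a + 31 = 35 = 5 × 7, composite.
Thus a = 4 disproves the claim, and no smaller a works.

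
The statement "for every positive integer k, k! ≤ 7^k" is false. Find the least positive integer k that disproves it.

For k = 1, 2, 3, 4, …, 14, 15, 16 the conclusion holds.
k = 17: k! = 355687428096000 and 7^k = 232630513987207, so 355687428096000 > 232630513987207.

k = 17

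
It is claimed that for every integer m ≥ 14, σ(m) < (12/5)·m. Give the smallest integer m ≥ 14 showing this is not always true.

m = 24

We need the least integer m ≥ 14 for which the claim fails.
For m = 14, 15, 16, 17, 18, 19, 20, 21, 22, 23 the conclusion holds.
m = 24: σ(24) = 60; 60 ≥ 288/5.
So m = 24 is the smallest counterexample.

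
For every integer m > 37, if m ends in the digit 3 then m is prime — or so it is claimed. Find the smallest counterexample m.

m = 63

Check each integer m > 37 in order until m ends in the digit 3 but m is not prime.
For m = 43, 53 the conclusion holds.
m = 63: 63 ends in 3; 63 = 3 × 21, composite.
Thus m = 63 disproves the claim, and no smaller m works.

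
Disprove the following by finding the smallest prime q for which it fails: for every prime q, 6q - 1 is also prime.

q = 11

We need the least prime q for which 6q - 1 is not prime.
For q = 2, 3, 5, 7 the conclusion holds.
q = 11: 6q - 1 = 65 = 5 × 13, not prime.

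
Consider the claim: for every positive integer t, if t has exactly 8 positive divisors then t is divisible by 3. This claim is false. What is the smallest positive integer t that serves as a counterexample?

For t = 24, 30 the conclusion holds.
t = 40: τ(40) = 8; 40 mod 3 = 1.
So t = 40 is the smallest counterexample.

t = 40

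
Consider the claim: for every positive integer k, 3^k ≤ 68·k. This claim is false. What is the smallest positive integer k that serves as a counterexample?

k = 6

For k = 1, 2, 3, 4, 5 the conclusion holds.
k = 6: 3^k = 729 and 68·k = 408, so 729 > 408.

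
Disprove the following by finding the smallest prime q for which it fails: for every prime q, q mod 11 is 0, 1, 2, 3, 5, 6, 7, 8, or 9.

q = 37

Check each prime q in order until the claim fails.
The first 11 eligible values, up to q = 31, all satisfy the conclusion.
q = 37: 37 mod 11 = 4 — not in {0, 1, 2, 3, 5, 6, 7, 8, 9}.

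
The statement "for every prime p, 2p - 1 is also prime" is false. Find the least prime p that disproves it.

p = 5

p = 2: 2p - 1 = 3, prime.
p = 3: 2p - 1 = 5, prime.
p = 5: 2p - 1 = 9 = 3 × 3, not prime.
Hence p = 5 is a counterexample.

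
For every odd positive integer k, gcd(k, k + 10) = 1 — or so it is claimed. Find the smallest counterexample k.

k = 5

Check each odd positive integer k in order until gcd(k, k + 10) > 1.
For k = 1, 3 the conclusion holds.
k = 5: gcd(5, 15) = 5.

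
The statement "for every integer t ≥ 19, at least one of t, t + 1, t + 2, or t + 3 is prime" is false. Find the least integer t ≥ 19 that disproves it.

t = 19: 19 is prime.
t = 20: 23 is prime.
t = 21: 23 is prime.
t = 22: 23 is prime.
t = 23: 23 is prime.
t = 24: 24 = 2 × 12; 25 = 5 × 5; 26 = 2 × 13; 27 = 3 × 9 — all composite.
Thus t = 24 disproves the claim, and no smaller t works.

t = 24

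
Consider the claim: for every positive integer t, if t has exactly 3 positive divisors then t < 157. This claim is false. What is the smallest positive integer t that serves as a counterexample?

Check each positive integer t in order until t has exactly 3 positive divisors but the claim fails.
t = 4: τ(4) = 3; 4 < 157.
t = 9: τ(9) = 3; 9 < 157.
t = 25: τ(25) = 3; 25 < 157.
t = 49: τ(49) = 3; 49 < 157.
t = 121: τ(121) = 3; 121 < 157.
t = 169: τ(169) = 3; 169 ≥ 157.

t = 169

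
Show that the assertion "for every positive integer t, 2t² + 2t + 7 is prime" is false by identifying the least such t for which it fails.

A counterexample is any positive integer t such that 2t² + 2t + 7 is not prime; we check each in order.
For t = 1, 2, 3, 4, 5 the conclusion holds.
t = 6: 2t² + 2t + 7 = 91 = 7 × 13, composite.

t = 6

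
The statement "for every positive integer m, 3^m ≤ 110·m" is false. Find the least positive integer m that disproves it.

m = 6

A counterexample is any positive integer m such that 3^m > 110·m; we check each in order.
m = 1: 3^m = 3 and 110·m = 110, so 3 ≤ 110.
m = 2: 3^m = 9 and 110·m = 220, so 9 ≤ 220.
m = 3: 3^m = 27 and 110·m = 330, so 27 ≤ 330.
m = 4: 3^m = 81 and 110·m = 440, so 81 ≤ 440.
m = 5: 3^m = 243 and 110·m = 550, so 243 ≤ 550.
m = 6: 3^m = 729 and 110·m = 660, so 729 > 660.
Thus m = 6 disproves the claim, and no smaller m works.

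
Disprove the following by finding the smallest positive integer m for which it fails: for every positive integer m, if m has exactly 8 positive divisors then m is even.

We need the least positive integer m for which m has exactly 8 positive divisors but m is odd.
For m = 24, 30, 40, 42, …, 88, 102, 104 the conclusion holds.
m = 105: divisors of 105: 1, 3, 5, 7, 15, 21, 35, 105; 105 is odd.
Thus m = 105 disproves the claim, and no smaller m works.

m = 105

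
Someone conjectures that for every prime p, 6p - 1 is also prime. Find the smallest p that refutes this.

A counterexample is any prime p such that 6p - 1 is not prime; we check each in order.
The first 4 eligible values, up to p = 7, all satisfy the conclusion.
p = 11: 6p - 1 = 65 = 5 × 13, not prime.
Hence p = 11 is a counterexample.

p = 11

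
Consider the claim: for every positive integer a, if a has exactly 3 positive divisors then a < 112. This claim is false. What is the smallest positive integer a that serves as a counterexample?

A counterexample is any positive integer a such that a has exactly 3 positive divisors but the claim fails; we check each in order.
a = 4: τ(4) = 3; 4 < 112.
a = 9: τ(9) = 3; 9 < 112.
a = 25: τ(25) = 3; 25 < 112.
a = 49: τ(49) = 3; 49 < 112.
a = 121: τ(121) = 3; 121 ≥ 112.
Thus a = 121 disproves the claim, and no smaller a works.

a = 121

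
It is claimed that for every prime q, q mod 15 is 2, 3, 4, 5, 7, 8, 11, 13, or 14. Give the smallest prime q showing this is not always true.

Check each prime q in order until the claim fails.
For q = 2, 3, 5, 7, 11, 13, 17, 19, 23, 29 the conclusion holds.
q = 31: 31 mod 15 = 1 — not in {2, 3, 4, 5, 7, 8, 11, 13, 14}.

q = 31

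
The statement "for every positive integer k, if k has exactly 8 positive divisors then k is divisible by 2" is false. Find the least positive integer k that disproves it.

k = 105

For k = 24, 30, 40, 42, …, 88, 102, 104 the conclusion holds.
k = 105: τ(105) = 8; 105 mod 2 = 1.
So k = 105 is the smallest counterexample.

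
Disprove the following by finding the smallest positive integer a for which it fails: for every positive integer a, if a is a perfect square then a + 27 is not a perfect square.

We need the least positive integer a for which a is a perfect square but a + 27 is a perfect square.
a = 1: 1 + 27 = 28, not a perfect square.
a = 4: 4 + 27 = 31, not a perfect square.
a = 9: 9 = 3² and 9 + 27 = 36 = 6².
Hence a = 9 is a counterexample.

a = 9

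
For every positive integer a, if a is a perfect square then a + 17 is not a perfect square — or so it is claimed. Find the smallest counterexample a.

a = 64

We need the least positive integer a for which a is a perfect square but a + 17 is a perfect square.
For a = 1, 4, 9, 16, 25, 36, 49 the conclusion holds.
a = 64: 64 = 8² and 64 + 17 = 81 = 9².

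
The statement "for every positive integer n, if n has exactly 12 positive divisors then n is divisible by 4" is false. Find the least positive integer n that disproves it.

n = 90

For n = 60, 72, 84 the conclusion holds.
n = 90: τ(90) = 12; 90 mod 4 = 2.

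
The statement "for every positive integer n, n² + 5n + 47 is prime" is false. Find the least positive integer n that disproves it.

Check each positive integer n in order until n² + 5n + 47 is not prime.
The first 37 eligible values, up to n = 37, all satisfy the conclusion.
n = 38: n² + 5n + 47 = 1681 = 41 × 41, composite.
Thus n = 38 disproves the claim, and no smaller n works.

n = 38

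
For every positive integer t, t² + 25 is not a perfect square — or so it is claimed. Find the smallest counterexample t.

t = 12

We need the least positive integer t for which t² + 25 is a perfect square.
For t = 1, 2, 3, 4, …, 9, 10, 11 the conclusion holds.
t = 12: 12² + 25 = 169 = 13², a perfect square.
Hence t = 12 is a counterexample.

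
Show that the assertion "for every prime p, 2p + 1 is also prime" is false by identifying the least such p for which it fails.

p = 7

For p = 2, 3, 5 the conclusion holds.
p = 7: 2p + 1 = 15 = 3 × 5, not prime.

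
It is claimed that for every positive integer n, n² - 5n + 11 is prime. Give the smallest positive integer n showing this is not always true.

n = 7

A counterexample is any positive integer n such that n² - 5n + 11 is not prime; we check each in order.
For n = 1, 2, 3, 4, 5, 6 the conclusion holds.
n = 7: n² - 5n + 11 = 25 = 5 × 5, composite.
So n = 7 is the smallest counterexample.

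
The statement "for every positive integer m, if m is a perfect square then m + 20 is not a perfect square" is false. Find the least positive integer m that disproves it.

m = 1: 1 + 20 = 21, not a perfect square.
m = 4: 4 + 20 = 24, not a perfect square.
m = 9: 9 + 20 = 29, not a perfect square.
m = 16: 16 = 4² and 16 + 20 = 36 = 6².
Thus m = 16 disproves the claim, and no smaller m works.

m = 16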